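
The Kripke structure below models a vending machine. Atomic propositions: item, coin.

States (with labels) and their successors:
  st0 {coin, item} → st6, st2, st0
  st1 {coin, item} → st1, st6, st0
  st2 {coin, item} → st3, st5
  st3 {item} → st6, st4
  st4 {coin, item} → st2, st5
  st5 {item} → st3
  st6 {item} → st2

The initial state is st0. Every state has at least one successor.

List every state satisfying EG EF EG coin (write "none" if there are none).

{st0, st1}

States satisfying EF EG coin: {st0, st1}.
States satisfying EG EF EG coin: {st0, st1}.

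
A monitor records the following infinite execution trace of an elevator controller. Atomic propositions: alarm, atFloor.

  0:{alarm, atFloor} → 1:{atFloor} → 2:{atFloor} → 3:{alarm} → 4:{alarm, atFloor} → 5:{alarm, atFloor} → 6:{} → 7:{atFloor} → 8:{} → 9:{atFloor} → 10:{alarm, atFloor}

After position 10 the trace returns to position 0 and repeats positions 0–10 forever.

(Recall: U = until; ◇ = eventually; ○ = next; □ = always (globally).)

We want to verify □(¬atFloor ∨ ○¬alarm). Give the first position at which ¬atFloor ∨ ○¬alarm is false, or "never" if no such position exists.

Check ¬atFloor ∨ ○¬alarm at each position in order: 0 ✓, 1 ✓.
At position 2 the labels are {atFloor} and the next position 3 has {alarm}, so ¬atFloor ∨ ○¬alarm is false there. This is the first violation.

2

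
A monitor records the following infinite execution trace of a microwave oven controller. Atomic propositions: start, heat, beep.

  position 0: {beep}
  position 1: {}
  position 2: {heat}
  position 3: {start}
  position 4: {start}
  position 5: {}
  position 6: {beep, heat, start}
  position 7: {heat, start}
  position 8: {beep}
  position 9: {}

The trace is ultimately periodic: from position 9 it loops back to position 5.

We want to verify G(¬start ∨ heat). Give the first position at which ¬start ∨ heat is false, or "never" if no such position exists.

Check ¬start ∨ heat at each position in order: 0 ✓, 1 ✓, 2 ✓.
At position 3 the labels are {start}, so ¬start ∨ heat is false there. This is the first violation.

3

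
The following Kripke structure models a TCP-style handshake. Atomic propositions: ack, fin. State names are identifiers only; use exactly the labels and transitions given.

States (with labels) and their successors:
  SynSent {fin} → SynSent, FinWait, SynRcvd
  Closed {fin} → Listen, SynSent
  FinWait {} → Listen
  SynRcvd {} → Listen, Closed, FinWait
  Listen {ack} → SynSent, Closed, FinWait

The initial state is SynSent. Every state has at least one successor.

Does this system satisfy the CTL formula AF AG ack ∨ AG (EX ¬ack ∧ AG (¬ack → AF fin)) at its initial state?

States satisfying AG ack: ∅.
States satisfying AF AG ack: ∅.
States satisfying EX ¬ack ∧ AG (¬ack → AF fin): ∅.
States satisfying AG (EX ¬ack ∧ AG (¬ack → AF fin)): ∅.
States satisfying AF AG ack ∨ AG (EX ¬ack ∧ AG (¬ack → AF fin)): ∅.
SynSent ∉ Sat(AF AG ack ∨ AG (EX ¬ack ∧ AG (¬ack → AF fin))).

No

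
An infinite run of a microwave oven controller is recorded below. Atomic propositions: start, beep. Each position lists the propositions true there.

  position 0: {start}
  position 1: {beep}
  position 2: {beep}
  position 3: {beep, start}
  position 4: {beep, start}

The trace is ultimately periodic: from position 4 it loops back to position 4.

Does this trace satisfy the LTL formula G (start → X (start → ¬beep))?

start → X (start → ¬beep) must hold at every position from 0 onward. It fails at position 3, so G (start → X (start → ¬beep)) is false.
Positions where start holds: 0, 3, 4.
Check X (start → ¬beep) at each: 0→ok, 3→fails, 4→fails.

No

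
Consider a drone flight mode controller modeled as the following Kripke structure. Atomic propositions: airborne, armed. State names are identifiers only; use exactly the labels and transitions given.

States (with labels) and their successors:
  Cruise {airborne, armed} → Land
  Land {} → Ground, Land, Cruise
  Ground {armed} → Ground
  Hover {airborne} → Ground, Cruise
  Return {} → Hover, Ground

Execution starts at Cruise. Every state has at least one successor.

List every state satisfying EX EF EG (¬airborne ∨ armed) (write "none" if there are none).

States satisfying EF EG (¬airborne ∨ armed): {Cruise, Land, Ground, Hover, Return}.
States satisfying EX EF EG (¬airborne ∨ armed): {Cruise, Land, Ground, Hover, Return}.

{Cruise, Land, Ground, Hover, Return}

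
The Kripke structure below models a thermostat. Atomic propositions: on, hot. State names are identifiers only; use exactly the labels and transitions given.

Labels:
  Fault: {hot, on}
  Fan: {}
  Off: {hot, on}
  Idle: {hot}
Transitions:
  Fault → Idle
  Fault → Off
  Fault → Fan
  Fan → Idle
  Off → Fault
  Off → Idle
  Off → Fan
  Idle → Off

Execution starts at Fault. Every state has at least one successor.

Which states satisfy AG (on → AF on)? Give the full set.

{Fault, Fan, Off, Idle}

States satisfying on → AF on: {Fault, Fan, Off, Idle}.
States satisfying AG (on → AF on): {Fault, Fan, Off, Idle}.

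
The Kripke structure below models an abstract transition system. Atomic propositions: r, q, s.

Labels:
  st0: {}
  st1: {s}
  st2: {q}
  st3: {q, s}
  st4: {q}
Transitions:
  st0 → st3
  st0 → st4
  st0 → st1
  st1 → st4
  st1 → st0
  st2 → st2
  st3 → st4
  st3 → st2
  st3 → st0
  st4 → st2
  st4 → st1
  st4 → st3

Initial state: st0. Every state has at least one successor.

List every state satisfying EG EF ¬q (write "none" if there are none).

States satisfying EF ¬q: {st0, st1, st3, st4}.
States satisfying EG EF ¬q: {st0, st1, st3, st4}.

{st0, st1, st3, st4}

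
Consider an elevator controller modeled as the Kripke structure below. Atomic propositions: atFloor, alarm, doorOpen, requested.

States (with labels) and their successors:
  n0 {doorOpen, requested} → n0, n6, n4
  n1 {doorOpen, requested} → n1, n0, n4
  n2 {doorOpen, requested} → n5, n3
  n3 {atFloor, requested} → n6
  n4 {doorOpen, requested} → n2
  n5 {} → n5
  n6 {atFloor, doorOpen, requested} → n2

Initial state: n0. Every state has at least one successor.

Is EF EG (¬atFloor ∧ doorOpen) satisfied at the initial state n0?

States satisfying EG (¬atFloor ∧ doorOpen): {n0, n1}.
States satisfying EF EG (¬atFloor ∧ doorOpen): {n0, n1}.
Some path from n0 reaches a state where EG (¬atFloor ∧ doorOpen) holds.
n0 ∈ Sat(EF EG (¬atFloor ∧ doorOpen)).

Satisfied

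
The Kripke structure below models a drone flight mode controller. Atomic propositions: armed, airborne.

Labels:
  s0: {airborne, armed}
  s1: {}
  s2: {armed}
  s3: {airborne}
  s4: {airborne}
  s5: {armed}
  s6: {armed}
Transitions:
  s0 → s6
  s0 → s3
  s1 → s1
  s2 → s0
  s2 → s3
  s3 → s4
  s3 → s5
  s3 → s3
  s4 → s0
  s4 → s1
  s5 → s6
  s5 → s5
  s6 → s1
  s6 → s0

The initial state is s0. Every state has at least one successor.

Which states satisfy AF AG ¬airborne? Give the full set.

{s1}

States satisfying AG ¬airborne: {s1}.
States satisfying AF AG ¬airborne: {s1}.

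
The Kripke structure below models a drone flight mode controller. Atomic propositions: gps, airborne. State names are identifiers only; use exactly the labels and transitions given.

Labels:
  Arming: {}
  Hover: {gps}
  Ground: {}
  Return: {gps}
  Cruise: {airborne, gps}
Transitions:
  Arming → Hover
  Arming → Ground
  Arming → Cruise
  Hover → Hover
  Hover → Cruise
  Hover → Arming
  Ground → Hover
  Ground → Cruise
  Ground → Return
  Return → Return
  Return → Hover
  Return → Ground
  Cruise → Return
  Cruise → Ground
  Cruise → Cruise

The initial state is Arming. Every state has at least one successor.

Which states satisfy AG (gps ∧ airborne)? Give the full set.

none

States satisfying gps ∧ airborne: {Cruise}.
States satisfying AG (gps ∧ airborne): ∅.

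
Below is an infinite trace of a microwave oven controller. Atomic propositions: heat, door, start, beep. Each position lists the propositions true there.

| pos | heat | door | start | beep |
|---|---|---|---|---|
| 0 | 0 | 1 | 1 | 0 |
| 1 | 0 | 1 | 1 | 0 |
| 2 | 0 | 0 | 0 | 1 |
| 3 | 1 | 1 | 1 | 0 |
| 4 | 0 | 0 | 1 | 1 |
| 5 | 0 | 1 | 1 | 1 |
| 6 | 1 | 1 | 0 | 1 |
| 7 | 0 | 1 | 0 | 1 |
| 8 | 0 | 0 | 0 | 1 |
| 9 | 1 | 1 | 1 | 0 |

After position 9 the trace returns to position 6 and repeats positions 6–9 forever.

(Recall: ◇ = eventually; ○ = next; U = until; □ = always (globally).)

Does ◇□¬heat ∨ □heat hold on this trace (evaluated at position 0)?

□¬heat is false at every position 0..9, so it never becomes true and ◇□¬heat fails.
heat must hold at every position from 0 onward. It fails at position 0, so □heat is false.
At position 0: ◇□¬heat is false; □heat is false; so ◇□¬heat ∨ □heat is false.

No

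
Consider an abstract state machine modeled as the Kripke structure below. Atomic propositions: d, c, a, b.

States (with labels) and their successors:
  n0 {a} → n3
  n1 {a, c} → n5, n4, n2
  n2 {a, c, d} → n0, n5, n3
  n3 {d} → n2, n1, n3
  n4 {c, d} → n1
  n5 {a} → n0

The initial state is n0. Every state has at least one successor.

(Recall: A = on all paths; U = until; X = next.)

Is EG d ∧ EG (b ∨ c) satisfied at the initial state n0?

Does not hold

States satisfying d: {n2, n3, n4}.
States satisfying EG d: {n2, n3}.
States satisfying b ∨ c: {n1, n2, n4}.
States satisfying EG (b ∨ c): {n1, n4}.
States satisfying EG d ∧ EG (b ∨ c): ∅.
n0 ∉ Sat(EG d ∧ EG (b ∨ c)).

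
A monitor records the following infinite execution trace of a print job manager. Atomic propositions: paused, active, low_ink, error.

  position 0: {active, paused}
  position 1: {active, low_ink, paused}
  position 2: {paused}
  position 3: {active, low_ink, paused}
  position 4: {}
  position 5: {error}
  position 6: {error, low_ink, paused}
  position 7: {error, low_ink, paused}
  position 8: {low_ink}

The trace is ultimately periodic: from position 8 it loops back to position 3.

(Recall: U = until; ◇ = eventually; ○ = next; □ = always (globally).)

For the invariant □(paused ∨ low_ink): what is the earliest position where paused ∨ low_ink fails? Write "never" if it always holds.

4

Check paused ∨ low_ink at each position in order: 0 ✓, 1 ✓, 2 ✓, 3 ✓.
At position 4 the labels are {}, so paused ∨ low_ink is false there. This is the first violation.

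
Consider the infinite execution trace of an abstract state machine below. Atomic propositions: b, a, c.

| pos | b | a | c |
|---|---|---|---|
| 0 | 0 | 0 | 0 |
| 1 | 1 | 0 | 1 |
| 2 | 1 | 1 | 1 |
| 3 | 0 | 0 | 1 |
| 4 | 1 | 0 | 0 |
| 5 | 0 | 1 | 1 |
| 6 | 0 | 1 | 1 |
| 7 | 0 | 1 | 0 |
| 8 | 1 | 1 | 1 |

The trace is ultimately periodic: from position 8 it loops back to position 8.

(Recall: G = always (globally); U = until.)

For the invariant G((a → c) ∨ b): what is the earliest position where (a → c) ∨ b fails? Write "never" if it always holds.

7

Check (a → c) ∨ b at each position in order: 0 ✓, 1 ✓, 2 ✓, 3 ✓, 4 ✓, 5 ✓, 6 ✓.
At position 7 the labels are {a}, so (a → c) ∨ b is false there. This is the first violation.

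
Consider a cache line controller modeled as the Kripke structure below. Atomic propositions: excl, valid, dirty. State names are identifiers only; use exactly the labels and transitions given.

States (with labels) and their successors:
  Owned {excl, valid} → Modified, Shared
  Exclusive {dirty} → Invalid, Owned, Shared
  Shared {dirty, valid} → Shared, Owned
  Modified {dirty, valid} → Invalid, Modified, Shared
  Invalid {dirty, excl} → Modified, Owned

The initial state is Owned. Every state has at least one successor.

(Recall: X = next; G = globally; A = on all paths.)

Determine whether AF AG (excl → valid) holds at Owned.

States satisfying AG (excl → valid): ∅.
States satisfying AF AG (excl → valid): ∅.
There is a path from Owned along which AG (excl → valid) never holds.
Owned ∉ Sat(AF AG (excl → valid)).

Violated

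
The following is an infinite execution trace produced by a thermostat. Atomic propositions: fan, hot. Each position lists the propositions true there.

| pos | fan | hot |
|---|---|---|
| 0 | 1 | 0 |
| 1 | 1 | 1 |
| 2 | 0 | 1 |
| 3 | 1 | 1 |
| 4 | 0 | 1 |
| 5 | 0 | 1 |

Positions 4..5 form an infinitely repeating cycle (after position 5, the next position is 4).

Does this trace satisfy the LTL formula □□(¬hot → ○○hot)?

□(¬hot → ○○hot) holds at every position 0..5, and those are all positions ever visited, so □□(¬hot → ○○hot) holds.

Yes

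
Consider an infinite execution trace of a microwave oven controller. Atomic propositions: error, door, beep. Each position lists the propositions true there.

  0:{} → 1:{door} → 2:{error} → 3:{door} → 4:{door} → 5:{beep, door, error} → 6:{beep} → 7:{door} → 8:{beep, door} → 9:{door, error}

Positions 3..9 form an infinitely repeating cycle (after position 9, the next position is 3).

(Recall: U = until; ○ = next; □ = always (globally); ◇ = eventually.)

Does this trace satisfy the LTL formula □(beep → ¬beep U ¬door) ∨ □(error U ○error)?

beep → ¬beep U ¬door must hold at every position from 0 onward. It fails at position 5, so □(beep → ¬beep U ¬door) is false.
Positions where beep holds: 5, 6, 8.
Check ¬beep U ¬door at each: 5→fails, 6→ok, 8→fails.
error U ○error must hold at every position from 0 onward. It fails at position 0, so □(error U ○error) is false.
At position 0: □(beep → ¬beep U ¬door) is false; □(error U ○error) is false; so □(beep → ¬beep U ¬door) ∨ □(error U ○error) is false.

Violated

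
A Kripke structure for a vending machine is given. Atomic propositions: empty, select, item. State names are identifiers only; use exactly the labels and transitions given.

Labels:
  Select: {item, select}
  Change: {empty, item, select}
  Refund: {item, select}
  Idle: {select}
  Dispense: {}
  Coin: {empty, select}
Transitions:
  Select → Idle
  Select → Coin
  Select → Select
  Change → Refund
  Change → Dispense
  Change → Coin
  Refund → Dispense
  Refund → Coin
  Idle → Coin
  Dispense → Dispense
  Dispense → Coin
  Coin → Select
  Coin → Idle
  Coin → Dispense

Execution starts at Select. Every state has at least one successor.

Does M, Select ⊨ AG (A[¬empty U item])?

States satisfying A[¬empty U item]: {Select, Change, Refund}.
States satisfying AG (A[¬empty U item]): ∅.
Coin is reachable from Select and violates A[¬empty U item], so AG fails at Select.
Select ∉ Sat(AG (A[¬empty U item])).

No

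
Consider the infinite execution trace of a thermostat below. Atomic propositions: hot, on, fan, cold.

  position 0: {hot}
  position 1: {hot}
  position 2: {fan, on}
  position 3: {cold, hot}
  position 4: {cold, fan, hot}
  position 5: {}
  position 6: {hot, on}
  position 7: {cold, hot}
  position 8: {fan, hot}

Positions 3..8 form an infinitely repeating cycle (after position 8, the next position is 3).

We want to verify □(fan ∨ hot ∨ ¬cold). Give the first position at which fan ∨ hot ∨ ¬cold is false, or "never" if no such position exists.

fan ∨ hot ∨ ¬cold holds at every position 0..8, and those are all the positions the trace ever visits, so the invariant □(fan ∨ hot ∨ ¬cold) is never violated.

never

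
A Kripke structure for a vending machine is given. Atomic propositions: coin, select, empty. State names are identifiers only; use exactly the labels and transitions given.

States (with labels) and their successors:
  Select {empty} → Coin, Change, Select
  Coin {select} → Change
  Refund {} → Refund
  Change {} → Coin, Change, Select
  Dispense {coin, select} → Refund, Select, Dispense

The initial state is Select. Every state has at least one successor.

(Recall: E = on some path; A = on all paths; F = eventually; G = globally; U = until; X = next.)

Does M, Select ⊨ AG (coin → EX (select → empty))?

States satisfying coin → EX (select → empty): {Select, Coin, Refund, Change, Dispense}.
States satisfying AG (coin → EX (select → empty)): {Select, Coin, Refund, Change, Dispense}.
Every state reachable from Select satisfies coin → EX (select → empty).
Select ∈ Sat(AG (coin → EX (select → empty))).

Holds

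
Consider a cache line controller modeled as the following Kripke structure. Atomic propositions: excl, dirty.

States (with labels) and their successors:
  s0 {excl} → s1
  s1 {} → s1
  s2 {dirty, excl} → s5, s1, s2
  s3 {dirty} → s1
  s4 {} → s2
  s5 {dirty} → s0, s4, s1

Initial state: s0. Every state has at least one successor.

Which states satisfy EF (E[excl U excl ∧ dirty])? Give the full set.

{s2, s4, s5}

States satisfying E[excl U excl ∧ dirty]: {s2}.
States satisfying EF (E[excl U excl ∧ dirty]): {s2, s4, s5}.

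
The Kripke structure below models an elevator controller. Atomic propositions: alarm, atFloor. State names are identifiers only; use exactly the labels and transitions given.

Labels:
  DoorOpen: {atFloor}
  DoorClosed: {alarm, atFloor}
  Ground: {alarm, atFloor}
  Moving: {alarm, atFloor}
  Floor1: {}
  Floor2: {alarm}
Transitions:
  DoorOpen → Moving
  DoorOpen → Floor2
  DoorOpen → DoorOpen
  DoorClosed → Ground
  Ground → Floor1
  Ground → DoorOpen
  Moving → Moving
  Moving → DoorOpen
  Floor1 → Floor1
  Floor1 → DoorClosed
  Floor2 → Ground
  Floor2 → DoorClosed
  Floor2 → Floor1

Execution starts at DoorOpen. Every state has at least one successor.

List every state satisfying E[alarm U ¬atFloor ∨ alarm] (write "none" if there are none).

States satisfying alarm: {DoorClosed, Ground, Moving, Floor2}.
States satisfying ¬atFloor ∨ alarm: {DoorClosed, Ground, Moving, Floor1, Floor2}.
States satisfying E[alarm U ¬atFloor ∨ alarm]: {DoorClosed, Ground, Moving, Floor1, Floor2}.

{DoorClosed, Ground, Moving, Floor1, Floor2}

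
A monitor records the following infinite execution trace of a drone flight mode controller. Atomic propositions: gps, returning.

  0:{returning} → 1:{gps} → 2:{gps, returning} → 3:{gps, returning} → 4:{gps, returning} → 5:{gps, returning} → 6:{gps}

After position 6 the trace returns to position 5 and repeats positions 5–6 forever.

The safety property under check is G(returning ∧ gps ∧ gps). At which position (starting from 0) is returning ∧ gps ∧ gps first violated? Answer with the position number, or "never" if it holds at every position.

At position 0 the labels are {returning}, so returning ∧ gps ∧ gps is false there. This is the first violation.

0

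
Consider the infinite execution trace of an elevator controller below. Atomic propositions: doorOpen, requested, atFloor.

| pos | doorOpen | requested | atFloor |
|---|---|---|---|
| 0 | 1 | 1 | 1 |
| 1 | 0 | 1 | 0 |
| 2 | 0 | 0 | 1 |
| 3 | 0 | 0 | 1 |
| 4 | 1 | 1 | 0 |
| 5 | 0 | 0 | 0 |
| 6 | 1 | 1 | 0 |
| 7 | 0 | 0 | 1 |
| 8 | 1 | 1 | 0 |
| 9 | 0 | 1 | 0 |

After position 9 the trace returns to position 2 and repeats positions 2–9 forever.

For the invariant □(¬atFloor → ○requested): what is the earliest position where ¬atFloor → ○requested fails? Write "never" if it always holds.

1

Check ¬atFloor → ○requested at each position in order: 0 ✓.
At position 1 the labels are {requested} and the next position 2 has {atFloor}, so ¬atFloor → ○requested is false there. This is the first violation.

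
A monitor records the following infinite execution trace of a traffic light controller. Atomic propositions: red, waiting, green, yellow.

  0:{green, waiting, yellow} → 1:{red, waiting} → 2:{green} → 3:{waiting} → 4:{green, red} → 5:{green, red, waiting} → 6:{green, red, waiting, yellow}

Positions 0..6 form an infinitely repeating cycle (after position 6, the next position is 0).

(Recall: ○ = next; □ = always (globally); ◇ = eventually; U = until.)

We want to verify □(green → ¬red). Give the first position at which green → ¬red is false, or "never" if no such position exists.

Check green → ¬red at each position in order: 0 ✓, 1 ✓, 2 ✓, 3 ✓.
At position 4 the labels are {green, red}, so green → ¬red is false there. This is the first violation.

4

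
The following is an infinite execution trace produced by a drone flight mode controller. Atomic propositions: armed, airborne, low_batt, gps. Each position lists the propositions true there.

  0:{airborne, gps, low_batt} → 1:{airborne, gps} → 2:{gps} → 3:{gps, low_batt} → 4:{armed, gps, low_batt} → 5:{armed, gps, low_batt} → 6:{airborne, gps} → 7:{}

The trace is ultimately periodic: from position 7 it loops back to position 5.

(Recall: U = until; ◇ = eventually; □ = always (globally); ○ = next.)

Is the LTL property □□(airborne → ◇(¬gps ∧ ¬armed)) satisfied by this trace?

□(airborne → ◇(¬gps ∧ ¬armed)) holds at every position 0..7, and those are all positions ever visited, so □□(airborne → ◇(¬gps ∧ ¬armed)) holds.

Satisfied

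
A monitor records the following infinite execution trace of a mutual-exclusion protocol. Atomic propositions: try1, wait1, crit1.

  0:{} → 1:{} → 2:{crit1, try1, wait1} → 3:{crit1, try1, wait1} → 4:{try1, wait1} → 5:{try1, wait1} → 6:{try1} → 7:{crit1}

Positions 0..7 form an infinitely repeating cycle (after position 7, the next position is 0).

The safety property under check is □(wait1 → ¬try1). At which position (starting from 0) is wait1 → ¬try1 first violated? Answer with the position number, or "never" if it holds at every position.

2

Check wait1 → ¬try1 at each position in order: 0 ✓, 1 ✓.
At position 2 the labels are {crit1, try1, wait1}, so wait1 → ¬try1 is false there. This is the first violation.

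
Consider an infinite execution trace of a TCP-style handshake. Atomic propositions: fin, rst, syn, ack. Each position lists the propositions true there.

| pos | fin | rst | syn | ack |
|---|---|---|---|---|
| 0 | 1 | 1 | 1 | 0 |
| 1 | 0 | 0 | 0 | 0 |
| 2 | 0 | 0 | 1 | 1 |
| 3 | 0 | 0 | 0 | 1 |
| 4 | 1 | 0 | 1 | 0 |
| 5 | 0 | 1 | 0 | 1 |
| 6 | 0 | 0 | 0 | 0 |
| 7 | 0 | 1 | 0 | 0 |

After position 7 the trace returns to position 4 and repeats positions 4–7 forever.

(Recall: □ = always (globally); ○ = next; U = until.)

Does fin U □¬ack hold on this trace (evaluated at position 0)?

No

Walking from position 0: at position 1, □¬ack has not yet held and fin fails, so fin U □¬ack is false.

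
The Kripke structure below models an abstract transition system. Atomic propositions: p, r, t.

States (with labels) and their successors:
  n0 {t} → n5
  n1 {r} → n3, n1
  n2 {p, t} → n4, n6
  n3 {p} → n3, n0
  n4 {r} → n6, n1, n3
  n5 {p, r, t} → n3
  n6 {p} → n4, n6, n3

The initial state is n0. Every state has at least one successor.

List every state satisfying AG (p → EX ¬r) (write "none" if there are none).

States satisfying p → EX ¬r: {n0, n1, n2, n3, n4, n5, n6}.
States satisfying AG (p → EX ¬r): {n0, n1, n2, n3, n4, n5, n6}.

{n0, n1, n2, n3, n4, n5, n6}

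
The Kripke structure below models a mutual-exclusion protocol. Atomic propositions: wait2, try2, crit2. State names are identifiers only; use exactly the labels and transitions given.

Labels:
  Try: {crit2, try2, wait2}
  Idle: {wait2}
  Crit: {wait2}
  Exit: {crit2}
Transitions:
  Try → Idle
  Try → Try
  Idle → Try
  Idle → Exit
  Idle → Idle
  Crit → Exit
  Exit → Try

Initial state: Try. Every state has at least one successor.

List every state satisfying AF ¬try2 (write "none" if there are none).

States satisfying ¬try2: {Idle, Crit, Exit}.
States satisfying AF ¬try2: {Idle, Crit, Exit}.

{Idle, Crit, Exit}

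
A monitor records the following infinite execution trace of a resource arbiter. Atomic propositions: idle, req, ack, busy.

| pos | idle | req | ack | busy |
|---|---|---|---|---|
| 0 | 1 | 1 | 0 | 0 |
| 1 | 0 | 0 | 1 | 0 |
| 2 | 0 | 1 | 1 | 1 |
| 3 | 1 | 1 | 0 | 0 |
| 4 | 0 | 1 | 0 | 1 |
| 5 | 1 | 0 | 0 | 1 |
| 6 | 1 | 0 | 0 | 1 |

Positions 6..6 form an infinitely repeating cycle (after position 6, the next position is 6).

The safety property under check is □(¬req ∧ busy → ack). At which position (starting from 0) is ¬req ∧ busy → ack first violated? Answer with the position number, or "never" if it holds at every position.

Check ¬req ∧ busy → ack at each position in order: 0 ✓, 1 ✓, 2 ✓, 3 ✓, 4 ✓.
At position 5 the labels are {busy, idle}, so ¬req ∧ busy → ack is false there. This is the first violation.

5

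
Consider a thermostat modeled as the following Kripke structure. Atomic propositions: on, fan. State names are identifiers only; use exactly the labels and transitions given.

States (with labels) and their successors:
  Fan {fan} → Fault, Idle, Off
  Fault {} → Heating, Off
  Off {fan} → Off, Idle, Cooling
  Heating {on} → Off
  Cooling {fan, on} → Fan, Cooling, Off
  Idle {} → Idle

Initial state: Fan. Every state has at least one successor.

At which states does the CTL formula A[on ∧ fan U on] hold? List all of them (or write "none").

{Heating, Cooling}

States satisfying on ∧ fan: {Cooling}.
States satisfying on: {Heating, Cooling}.
States satisfying A[on ∧ fan U on]: {Heating, Cooling}.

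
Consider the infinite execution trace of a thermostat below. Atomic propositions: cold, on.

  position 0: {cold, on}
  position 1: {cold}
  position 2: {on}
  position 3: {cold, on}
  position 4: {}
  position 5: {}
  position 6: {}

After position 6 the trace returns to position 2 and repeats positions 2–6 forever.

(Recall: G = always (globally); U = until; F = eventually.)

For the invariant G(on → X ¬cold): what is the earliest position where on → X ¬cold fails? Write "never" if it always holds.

At position 0 the labels are {cold, on} and the next position 1 has {cold}, so on → X ¬cold is false there. This is the first violation.

0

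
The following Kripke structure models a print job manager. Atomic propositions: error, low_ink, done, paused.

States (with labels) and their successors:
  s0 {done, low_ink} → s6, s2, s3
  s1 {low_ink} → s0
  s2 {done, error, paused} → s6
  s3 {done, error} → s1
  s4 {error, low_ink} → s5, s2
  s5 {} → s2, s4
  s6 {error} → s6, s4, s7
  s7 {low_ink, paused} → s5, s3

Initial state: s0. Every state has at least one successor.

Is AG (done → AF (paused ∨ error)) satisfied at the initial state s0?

States satisfying done → AF (paused ∨ error): {s0, s1, s2, s3, s4, s5, s6, s7}.
States satisfying AG (done → AF (paused ∨ error)): {s0, s1, s2, s3, s4, s5, s6, s7}.
Every state reachable from s0 satisfies done → AF (paused ∨ error).
s0 ∈ Sat(AG (done → AF (paused ∨ error))).

Satisfied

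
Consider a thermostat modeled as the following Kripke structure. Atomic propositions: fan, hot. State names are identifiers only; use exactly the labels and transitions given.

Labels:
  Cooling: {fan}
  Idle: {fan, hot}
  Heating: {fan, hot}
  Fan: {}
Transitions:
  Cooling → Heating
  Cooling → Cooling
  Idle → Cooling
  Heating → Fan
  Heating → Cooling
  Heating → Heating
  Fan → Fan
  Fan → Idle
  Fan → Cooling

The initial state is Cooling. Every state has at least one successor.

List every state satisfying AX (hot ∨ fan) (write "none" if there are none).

States satisfying hot ∨ fan: {Cooling, Idle, Heating}.
States satisfying AX (hot ∨ fan): {Cooling, Idle}.

{Cooling, Idle}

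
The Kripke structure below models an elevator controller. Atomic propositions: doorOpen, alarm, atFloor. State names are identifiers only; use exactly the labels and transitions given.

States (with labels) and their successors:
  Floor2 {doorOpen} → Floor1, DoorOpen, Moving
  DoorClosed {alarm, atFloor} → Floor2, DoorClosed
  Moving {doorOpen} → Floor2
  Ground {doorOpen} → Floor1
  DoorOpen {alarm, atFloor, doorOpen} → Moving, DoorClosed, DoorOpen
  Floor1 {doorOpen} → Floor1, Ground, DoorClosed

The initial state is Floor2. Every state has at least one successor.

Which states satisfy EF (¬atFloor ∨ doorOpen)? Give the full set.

States satisfying ¬atFloor ∨ doorOpen: {Floor2, Moving, Ground, DoorOpen, Floor1}.
States satisfying EF (¬atFloor ∨ doorOpen): {Floor2, DoorClosed, Moving, Ground, DoorOpen, Floor1}.

{Floor2, DoorClosed, Moving, Ground, DoorOpen, Floor1}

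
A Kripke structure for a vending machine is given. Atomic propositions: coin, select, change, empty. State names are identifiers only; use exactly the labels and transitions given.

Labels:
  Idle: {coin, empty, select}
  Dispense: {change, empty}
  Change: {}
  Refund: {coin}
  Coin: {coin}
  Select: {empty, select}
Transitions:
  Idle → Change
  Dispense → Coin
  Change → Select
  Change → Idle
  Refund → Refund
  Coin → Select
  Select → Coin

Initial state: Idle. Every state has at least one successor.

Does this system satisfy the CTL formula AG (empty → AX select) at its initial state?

States satisfying empty → AX select: {Change, Refund, Coin}.
States satisfying AG (empty → AX select): {Refund}.
Idle is reachable from Idle and violates empty → AX select, so AG fails at Idle.
Idle ∉ Sat(AG (empty → AX select)).

Does not hold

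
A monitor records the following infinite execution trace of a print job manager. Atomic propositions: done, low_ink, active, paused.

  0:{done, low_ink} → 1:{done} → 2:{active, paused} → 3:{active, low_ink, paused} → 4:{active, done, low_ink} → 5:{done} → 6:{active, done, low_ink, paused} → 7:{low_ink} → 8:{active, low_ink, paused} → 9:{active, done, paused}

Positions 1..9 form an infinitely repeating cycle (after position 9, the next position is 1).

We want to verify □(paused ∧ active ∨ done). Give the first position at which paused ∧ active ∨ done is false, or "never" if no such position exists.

7

Check paused ∧ active ∨ done at each position in order: 0 ✓, 1 ✓, 2 ✓, 3 ✓, 4 ✓, 5 ✓, 6 ✓.
At position 7 the labels are {low_ink}, so paused ∧ active ∨ done is false there. This is the first violation.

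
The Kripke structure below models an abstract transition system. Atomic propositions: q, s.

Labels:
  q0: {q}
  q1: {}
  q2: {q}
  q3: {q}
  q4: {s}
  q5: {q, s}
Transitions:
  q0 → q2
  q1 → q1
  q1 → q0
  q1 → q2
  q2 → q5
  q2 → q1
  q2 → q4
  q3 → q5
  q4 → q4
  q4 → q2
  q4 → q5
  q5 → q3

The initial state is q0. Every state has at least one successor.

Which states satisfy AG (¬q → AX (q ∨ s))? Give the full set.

{q3, q5}

States satisfying ¬q → AX (q ∨ s): {q0, q2, q3, q4, q5}.
States satisfying AG (¬q → AX (q ∨ s)): {q3, q5}.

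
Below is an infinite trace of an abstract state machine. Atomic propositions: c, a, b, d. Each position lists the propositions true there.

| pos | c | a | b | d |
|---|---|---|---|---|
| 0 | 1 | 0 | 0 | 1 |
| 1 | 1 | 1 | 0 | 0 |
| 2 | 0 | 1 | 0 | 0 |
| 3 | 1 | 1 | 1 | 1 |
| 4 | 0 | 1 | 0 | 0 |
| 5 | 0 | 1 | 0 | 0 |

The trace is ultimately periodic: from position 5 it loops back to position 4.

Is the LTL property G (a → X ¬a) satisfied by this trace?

No

a → X ¬a must hold at every position from 0 onward. It fails at position 1, so G (a → X ¬a) is false.
Positions where a holds: 1, 2, 3, 4, 5.
Check X ¬a at each: 1→fails, 2→fails, 3→fails, 4→fails, 5→fails.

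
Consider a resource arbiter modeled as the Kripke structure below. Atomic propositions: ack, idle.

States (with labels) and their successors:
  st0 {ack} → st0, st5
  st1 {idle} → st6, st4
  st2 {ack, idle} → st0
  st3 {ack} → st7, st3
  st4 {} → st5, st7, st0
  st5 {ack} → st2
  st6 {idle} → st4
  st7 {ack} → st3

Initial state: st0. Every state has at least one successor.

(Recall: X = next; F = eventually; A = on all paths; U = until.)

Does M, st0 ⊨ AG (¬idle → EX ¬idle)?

No

States satisfying ¬idle → EX ¬idle: {st0, st1, st2, st3, st4, st6, st7}.
States satisfying AG (¬idle → EX ¬idle): {st3, st7}.
st5 is reachable from st0 and violates ¬idle → EX ¬idle, so AG fails at st0.
st0 ∉ Sat(AG (¬idle → EX ¬idle)).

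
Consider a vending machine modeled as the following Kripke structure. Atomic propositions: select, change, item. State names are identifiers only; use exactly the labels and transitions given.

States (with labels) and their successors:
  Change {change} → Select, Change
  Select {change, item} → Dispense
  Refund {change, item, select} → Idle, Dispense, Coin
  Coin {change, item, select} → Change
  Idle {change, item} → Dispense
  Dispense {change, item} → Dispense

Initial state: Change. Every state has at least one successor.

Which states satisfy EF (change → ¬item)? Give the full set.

States satisfying change → ¬item: {Change}.
States satisfying EF (change → ¬item): {Change, Refund, Coin}.

{Change, Refund, Coin}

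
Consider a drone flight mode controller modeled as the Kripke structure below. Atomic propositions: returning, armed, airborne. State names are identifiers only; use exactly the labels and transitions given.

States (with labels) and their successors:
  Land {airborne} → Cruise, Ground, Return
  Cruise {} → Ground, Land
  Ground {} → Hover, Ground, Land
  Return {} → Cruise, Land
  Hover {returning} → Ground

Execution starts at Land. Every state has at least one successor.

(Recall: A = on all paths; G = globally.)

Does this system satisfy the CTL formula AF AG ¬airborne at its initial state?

States satisfying AG ¬airborne: ∅.
States satisfying AF AG ¬airborne: ∅.
There is a path from Land along which AG ¬airborne never holds.
Land ∉ Sat(AF AG ¬airborne).

Violated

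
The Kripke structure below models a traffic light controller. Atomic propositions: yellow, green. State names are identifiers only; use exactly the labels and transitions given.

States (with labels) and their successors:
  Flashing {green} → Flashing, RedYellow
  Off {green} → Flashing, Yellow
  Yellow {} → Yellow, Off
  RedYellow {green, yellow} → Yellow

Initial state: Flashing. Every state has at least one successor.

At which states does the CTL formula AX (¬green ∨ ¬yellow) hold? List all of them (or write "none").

{Off, Yellow, RedYellow}

States satisfying ¬green ∨ ¬yellow: {Flashing, Off, Yellow}.
States satisfying AX (¬green ∨ ¬yellow): {Off, Yellow, RedYellow}.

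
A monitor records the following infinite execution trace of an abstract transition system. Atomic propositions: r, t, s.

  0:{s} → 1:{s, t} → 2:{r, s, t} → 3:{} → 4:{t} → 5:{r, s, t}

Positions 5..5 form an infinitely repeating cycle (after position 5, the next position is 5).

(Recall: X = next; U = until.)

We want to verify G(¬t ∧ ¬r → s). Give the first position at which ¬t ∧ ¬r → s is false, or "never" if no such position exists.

Check ¬t ∧ ¬r → s at each position in order: 0 ✓, 1 ✓, 2 ✓.
At position 3 the labels are {}, so ¬t ∧ ¬r → s is false there. This is the first violation.

3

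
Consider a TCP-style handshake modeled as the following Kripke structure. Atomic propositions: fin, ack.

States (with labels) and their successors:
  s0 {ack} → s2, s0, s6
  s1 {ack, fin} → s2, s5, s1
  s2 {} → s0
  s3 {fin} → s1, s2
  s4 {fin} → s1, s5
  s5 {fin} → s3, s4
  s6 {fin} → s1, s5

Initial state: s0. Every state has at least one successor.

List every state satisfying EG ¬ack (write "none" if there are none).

{s4, s5, s6}

States satisfying ¬ack: {s2, s3, s4, s5, s6}.
States satisfying EG ¬ack: {s4, s5, s6}.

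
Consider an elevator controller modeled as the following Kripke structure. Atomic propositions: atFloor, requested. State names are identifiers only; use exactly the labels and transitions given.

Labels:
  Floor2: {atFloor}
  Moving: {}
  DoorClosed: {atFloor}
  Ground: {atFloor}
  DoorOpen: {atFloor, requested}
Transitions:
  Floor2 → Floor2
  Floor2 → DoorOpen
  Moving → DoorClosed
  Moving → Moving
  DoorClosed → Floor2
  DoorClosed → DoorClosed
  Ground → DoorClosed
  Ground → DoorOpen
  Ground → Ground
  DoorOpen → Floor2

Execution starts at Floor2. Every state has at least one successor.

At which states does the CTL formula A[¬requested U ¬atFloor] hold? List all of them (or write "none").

{Moving}

States satisfying ¬requested: {Floor2, Moving, DoorClosed, Ground}.
States satisfying ¬atFloor: {Moving}.
States satisfying A[¬requested U ¬atFloor]: {Moving}.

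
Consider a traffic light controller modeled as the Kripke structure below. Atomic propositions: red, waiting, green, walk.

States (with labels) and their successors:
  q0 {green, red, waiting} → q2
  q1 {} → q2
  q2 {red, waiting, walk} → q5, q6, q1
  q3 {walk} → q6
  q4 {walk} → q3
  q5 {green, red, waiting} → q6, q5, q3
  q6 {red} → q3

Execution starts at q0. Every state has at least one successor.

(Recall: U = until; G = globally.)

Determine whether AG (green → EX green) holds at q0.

No

States satisfying green → EX green: {q1, q2, q3, q4, q5, q6}.
States satisfying AG (green → EX green): {q1, q2, q3, q4, q5, q6}.
q0 is reachable from q0 and violates green → EX green, so AG fails at q0.
q0 ∉ Sat(AG (green → EX green)).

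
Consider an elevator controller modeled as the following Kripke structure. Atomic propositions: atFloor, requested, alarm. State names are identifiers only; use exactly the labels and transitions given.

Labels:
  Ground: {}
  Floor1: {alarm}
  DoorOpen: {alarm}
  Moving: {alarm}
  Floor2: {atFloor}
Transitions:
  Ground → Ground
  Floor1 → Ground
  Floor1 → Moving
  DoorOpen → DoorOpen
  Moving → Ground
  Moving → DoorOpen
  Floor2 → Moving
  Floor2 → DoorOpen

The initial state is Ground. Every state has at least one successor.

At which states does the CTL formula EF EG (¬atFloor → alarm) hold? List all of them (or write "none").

States satisfying EG (¬atFloor → alarm): {Floor1, DoorOpen, Moving, Floor2}.
States satisfying EF EG (¬atFloor → alarm): {Floor1, DoorOpen, Moving, Floor2}.

{Floor1, DoorOpen, Moving, Floor2}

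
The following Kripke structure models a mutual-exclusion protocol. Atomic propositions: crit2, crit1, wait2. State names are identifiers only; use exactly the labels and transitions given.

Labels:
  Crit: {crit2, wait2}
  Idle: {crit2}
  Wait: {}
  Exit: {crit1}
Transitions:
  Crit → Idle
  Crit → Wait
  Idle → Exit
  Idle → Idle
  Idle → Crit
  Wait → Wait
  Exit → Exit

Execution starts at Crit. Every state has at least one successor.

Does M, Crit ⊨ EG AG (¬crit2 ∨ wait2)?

States satisfying AG (¬crit2 ∨ wait2): {Wait, Exit}.
States satisfying EG AG (¬crit2 ∨ wait2): {Wait, Exit}.
No suitable path/successor from Crit witnesses the formula.
Crit ∉ Sat(EG AG (¬crit2 ∨ wait2)).

Violated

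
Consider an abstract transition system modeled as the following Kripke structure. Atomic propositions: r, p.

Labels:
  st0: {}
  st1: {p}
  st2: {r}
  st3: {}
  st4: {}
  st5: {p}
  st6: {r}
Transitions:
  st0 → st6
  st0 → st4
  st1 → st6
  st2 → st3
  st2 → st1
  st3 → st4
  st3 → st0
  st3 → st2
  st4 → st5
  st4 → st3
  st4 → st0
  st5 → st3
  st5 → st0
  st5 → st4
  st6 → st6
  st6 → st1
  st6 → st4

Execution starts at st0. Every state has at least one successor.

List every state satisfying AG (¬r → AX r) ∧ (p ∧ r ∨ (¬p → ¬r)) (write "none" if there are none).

States satisfying ¬r → AX r: {st1, st2, st6}.
States satisfying AG (¬r → AX r): ∅.
States satisfying p ∧ r: ∅.
States satisfying ¬p: {st0, st2, st3, st4, st6}.
States satisfying ¬r: {st0, st1, st3, st4, st5}.
States satisfying ¬p → ¬r: {st0, st1, st3, st4, st5}.
States satisfying p ∧ r ∨ (¬p → ¬r): {st0, st1, st3, st4, st5}.
States satisfying AG (¬r → AX r) ∧ (p ∧ r ∨ (¬p → ¬r)): ∅.

none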